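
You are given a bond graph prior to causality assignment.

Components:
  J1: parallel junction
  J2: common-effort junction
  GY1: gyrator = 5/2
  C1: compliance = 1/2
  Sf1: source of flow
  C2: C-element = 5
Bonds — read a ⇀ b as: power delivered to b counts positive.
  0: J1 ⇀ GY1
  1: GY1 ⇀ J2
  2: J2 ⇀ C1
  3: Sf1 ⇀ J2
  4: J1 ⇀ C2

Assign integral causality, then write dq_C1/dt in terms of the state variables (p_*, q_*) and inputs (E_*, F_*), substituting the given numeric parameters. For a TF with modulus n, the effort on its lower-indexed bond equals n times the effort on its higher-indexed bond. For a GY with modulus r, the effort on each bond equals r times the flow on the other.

dq_C1/dt = F_Sf1 + 2*q_C2/25

#3 stroke→Sf1  (Sf1: flow source, stroke at near end)
#2 stroke→J2  (C1 outputs effort q/C1)
#1 stroke→GY1  (J2 effort already set via bond 2)
#0 stroke→GY1  (through GY1, causality inverts; strokes same side of GY1)
#4 stroke→J1  (only one effort-in slot at J1)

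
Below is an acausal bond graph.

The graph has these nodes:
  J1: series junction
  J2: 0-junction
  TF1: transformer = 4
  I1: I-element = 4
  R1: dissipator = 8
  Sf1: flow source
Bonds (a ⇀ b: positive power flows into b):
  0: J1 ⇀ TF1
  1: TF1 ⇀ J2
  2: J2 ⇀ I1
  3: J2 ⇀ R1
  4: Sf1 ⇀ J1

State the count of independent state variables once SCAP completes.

1  (I1 all integral)

β4 →Sf1  (Sf1 (Sf) sets flow on bond)
β0 →J1  (J1 flow already set via bond 4)
β1 →TF1  (TF TF1: opposite of bond 0)
β2 →I1  (I1: I, integral causality)
β3 →J2  (J2 needs exactly one e-in)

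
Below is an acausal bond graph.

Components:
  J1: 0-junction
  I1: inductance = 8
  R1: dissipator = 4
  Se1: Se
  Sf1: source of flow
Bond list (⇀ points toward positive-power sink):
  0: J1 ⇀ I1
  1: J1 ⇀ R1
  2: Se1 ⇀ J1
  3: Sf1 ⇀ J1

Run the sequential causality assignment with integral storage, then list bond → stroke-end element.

#2 |J1  (Se1 fixes effort; stroke away)
#3 |Sf1  (Sf1 fixes flow; stroke at Sf1)
#0 |I1  (0-jn J1 has e-setter on 2)
#1 |R1  (0-jn J1 has e-setter on 2)

bond 0 stroke at I1
bond 1 stroke at R1
bond 2 stroke at J1
bond 3 stroke at Sf1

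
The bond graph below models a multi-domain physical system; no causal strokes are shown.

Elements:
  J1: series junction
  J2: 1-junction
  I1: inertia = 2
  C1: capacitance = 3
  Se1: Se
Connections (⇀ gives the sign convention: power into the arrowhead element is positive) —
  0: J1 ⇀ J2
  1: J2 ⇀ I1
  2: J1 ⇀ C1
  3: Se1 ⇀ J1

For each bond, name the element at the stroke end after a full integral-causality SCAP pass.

β3 →J1  (source Se1 imposes e)
β1 →I1  (I1: I, integral causality)
β0 →J2  (J2: bond 1 brought flow, rest push out)
β2 →J1  (J1 flow already set via bond 0)

#0 stroke at J2
#1 stroke at I1
#2 stroke at J1
#3 stroke at J1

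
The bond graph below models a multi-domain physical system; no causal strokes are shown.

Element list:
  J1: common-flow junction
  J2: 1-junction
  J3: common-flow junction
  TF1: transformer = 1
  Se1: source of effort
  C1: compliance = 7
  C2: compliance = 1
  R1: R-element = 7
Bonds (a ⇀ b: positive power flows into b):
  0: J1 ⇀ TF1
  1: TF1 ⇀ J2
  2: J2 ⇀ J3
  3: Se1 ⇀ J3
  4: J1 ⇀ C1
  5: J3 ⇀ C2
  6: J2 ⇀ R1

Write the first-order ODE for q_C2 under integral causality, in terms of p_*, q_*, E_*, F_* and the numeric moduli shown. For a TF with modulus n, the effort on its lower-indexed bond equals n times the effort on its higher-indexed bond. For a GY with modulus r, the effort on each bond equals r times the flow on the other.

dq_C2/dt = E_Se1/7 - q_C1/49 - q_C2/7

b3 |J3  (Se1 fixes effort; stroke away)
b4 |J1  (C1: C, integral causality)
b0 |TF1  (closing 1-jn rule on J1)
b1 |J2  (TF1 one-in-one-out from 0)
b5 |J3  (C2 integral (e out))
b2 |J2  (only one flow-in slot at J3)
b6 |R1  (J2: last free bond brings flow in)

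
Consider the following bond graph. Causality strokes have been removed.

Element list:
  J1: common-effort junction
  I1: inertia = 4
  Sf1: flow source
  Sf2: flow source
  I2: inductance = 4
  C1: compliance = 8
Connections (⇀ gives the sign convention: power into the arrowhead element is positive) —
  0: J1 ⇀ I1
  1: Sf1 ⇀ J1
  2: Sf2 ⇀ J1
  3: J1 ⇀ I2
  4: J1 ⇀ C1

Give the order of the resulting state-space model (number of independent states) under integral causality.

b1 →Sf1  (Sf1: flow source, stroke at near end)
b2 →Sf2  (Sf2: flow source, stroke at near end)
b0 →I1  (I1: I, integral causality)
b3 →I2  (I2 outputs flow p/I2)
b4 →J1  (J1: last free bond brings effort in)

3  (C1, I1, I2 all integral)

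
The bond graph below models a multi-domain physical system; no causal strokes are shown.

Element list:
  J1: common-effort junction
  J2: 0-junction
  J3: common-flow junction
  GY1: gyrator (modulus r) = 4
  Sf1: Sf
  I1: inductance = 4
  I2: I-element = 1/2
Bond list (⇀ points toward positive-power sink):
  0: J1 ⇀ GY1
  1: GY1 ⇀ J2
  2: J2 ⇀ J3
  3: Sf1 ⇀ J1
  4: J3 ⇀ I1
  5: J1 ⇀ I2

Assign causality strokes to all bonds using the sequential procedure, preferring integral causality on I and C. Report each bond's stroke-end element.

b3 |Sf1  (source Sf1 imposes f)
b4 |I1  (I1 integral (f out))
b2 |J3  (common-f at J3 fixed by 4)
b1 |J2  (closing 0-jn rule on J2)
b0 |J1  (GY1: gyrator matches bond 1)
b5 |I2  (0-jn J1 has e-setter on 0)

b0 stroke at J1
b1 stroke at J2
b2 stroke at J3
b3 stroke at Sf1
b4 stroke at I1
b5 stroke at I2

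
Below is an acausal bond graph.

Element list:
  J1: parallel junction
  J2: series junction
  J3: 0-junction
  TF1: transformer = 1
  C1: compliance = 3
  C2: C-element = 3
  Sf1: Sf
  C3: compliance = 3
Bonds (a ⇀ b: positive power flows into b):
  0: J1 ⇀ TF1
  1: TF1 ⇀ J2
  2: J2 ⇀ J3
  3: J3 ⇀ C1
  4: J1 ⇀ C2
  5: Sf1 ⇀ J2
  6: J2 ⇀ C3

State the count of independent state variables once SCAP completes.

β5 |Sf1  (Sf1: flow source, stroke at near end)
β1 |J2  (1-jn J2 has f-setter on 5)
β2 |J2  (1-jn J2 has f-setter on 5)
β6 |J2  (common-f at J2 fixed by 5)
β3 |J3  (J3: last free bond brings effort in)
β0 |TF1  (TF TF1: opposite of bond 1)
β4 |J1  (only one effort-in slot at J1)

3  (C1, C2, C3 all integral)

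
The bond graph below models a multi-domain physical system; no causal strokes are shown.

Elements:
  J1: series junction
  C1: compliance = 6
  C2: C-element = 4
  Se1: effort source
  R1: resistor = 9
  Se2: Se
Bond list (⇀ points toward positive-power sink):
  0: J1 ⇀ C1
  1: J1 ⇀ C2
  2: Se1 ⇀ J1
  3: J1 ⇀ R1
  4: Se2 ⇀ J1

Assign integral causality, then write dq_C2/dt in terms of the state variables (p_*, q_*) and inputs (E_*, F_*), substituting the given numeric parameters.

#2 |J1  (Se1 (Se) sets effort on bond)
#4 |J1  (source Se2 imposes e)
#0 |J1  (C1 integral (e out))
#1 |J1  (C2 outputs effort q/C2)
#3 |R1  (J1 needs exactly one f-in)

dq_C2/dt = E_Se1/9 + E_Se2/9 - q_C1/54 - q_C2/36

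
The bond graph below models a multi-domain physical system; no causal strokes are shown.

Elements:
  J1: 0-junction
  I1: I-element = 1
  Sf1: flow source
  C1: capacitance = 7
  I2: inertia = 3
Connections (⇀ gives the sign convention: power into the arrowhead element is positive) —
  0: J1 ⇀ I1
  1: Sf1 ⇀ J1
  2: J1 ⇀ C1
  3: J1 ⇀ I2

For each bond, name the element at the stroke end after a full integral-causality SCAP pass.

β1 →Sf1  (Sf1 fixes flow; stroke at Sf1)
β0 →I1  (prefer integral on I1)
β2 →J1  (C1 integral (e out))
β3 →I2  (J1: bond 2 brought effort, rest push out)

b0 stroke→I1
b1 stroke→Sf1
b2 stroke→J1
b3 stroke→I2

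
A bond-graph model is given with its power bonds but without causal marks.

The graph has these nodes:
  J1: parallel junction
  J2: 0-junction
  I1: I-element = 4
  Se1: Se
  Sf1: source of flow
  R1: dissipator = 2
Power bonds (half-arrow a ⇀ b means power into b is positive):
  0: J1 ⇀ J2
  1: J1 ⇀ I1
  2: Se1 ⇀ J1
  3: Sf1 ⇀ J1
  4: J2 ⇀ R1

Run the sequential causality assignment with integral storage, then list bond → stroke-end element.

#0 stroke→J2
#1 stroke→I1
#2 stroke→J1
#3 stroke→Sf1
#4 stroke→R1

bond 2 →J1  (Se1 (Se) sets effort on bond)
bond 3 →Sf1  (source Sf1 imposes f)
bond 0 →J2  (J1: bond 2 brought effort, rest push out)
bond 1 →I1  (J1 effort already set via bond 2)
bond 4 →R1  (0-jn J2 has e-setter on 0)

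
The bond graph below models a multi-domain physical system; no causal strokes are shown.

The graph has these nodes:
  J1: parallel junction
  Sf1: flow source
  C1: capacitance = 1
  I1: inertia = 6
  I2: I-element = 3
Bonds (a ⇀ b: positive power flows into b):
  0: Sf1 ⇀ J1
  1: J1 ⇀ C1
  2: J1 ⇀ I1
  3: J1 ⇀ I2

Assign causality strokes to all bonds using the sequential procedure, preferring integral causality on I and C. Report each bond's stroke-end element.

bond 0 →Sf1  (Sf1: flow source, stroke at near end)
bond 1 →J1  (C1 integral (e out))
bond 2 →I1  (0-jn J1 has e-setter on 1)
bond 3 →I2  (J1 effort already set via bond 1)

b0 |Sf1
b1 |J1
b2 |I1
b3 |I2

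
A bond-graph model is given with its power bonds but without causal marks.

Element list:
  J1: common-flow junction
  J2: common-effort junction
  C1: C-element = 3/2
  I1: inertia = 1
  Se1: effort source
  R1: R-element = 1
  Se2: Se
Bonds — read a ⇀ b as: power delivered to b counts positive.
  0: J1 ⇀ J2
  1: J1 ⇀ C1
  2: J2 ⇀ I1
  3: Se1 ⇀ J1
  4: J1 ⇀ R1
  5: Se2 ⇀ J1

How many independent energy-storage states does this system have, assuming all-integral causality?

2  (C1, I1 all integral)

#3 →J1  (Se1 fixes effort; stroke away)
#5 →J1  (Se2 (Se) sets effort on bond)
#1 →J1  (C1: C, integral causality)
#2 →I1  (prefer integral on I1)
#0 →J2  (J2 needs exactly one e-in)
#4 →J1  (J1 flow already set via bond 0)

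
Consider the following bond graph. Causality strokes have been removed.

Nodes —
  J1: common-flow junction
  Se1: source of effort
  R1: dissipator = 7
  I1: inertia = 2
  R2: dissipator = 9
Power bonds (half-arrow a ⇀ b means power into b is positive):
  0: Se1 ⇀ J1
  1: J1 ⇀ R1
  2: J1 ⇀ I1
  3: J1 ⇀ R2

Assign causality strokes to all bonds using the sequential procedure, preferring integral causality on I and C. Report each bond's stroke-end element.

#0 →J1
#1 →J1
#2 →I1
#3 →J1

bond 0 stroke at J1  (Se1: effort source, stroke at far end)
bond 2 stroke at I1  (I1 outputs flow p/I1)
bond 1 stroke at J1  (common-f at J1 fixed by 2)
bond 3 stroke at J1  (common-f at J1 fixed by 2)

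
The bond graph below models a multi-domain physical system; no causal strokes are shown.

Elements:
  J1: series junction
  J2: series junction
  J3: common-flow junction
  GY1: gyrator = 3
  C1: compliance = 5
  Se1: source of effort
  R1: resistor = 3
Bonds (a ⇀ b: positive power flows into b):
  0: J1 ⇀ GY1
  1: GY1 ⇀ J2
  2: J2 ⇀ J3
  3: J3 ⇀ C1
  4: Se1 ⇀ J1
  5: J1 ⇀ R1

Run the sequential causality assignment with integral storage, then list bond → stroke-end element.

β4 |J1  (Se1 (Se) sets effort on bond)
β3 |J3  (C1 integral (e out))
β2 |J2  (J3: last free bond brings flow in)
β1 |GY1  (J2: last free bond brings flow in)
β0 |GY1  (through GY1, causality inverts; strokes same side of GY1)
β5 |J1  (common-f at J1 fixed by 0)

β0 stroke at GY1
β1 stroke at GY1
β2 stroke at J2
β3 stroke at J3
β4 stroke at J1
β5 stroke at J1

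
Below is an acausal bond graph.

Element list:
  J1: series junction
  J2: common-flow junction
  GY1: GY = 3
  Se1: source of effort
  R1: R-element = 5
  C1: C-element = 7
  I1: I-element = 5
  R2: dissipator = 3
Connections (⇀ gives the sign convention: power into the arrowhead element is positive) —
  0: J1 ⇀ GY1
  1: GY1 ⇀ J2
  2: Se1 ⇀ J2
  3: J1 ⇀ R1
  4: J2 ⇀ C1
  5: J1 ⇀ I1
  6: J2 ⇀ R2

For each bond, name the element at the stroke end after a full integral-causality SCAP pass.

#2 stroke at J2  (source Se1 imposes e)
#4 stroke at J2  (C1 integral (e out))
#5 stroke at I1  (prefer integral on I1)
#0 stroke at J1  (J1: bond 5 brought flow, rest push out)
#3 stroke at J1  (J1 flow already set via bond 5)
#1 stroke at J2  (GY1 both-in/both-out from 0)
#6 stroke at R2  (J2 needs exactly one f-in)

b0 stroke→J1
b1 stroke→J2
b2 stroke→J2
b3 stroke→J1
b4 stroke→J2
b5 stroke→I1
b6 stroke→R2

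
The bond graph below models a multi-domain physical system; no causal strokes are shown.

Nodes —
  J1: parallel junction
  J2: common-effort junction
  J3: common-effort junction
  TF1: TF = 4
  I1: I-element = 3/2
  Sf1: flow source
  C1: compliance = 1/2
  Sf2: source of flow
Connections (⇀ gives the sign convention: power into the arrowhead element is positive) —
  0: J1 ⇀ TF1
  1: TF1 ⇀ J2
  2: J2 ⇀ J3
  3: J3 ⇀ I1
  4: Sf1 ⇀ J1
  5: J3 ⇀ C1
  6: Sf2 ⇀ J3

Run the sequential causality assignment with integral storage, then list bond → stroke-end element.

b0 stroke→J1
b1 stroke→TF1
b2 stroke→J2
b3 stroke→I1
b4 stroke→Sf1
b5 stroke→J3
b6 stroke→Sf2

b4 stroke at Sf1  (Sf1: flow source, stroke at near end)
b6 stroke at Sf2  (source Sf2 imposes f)
b0 stroke at J1  (only one effort-in slot at J1)
b1 stroke at TF1  (through TF1, causality passes straight; one stroke at TF1)
b2 stroke at J2  (J2 needs exactly one e-in)
b3 stroke at I1  (I1: I, integral causality)
b5 stroke at J3  (J3 needs exactly one e-in)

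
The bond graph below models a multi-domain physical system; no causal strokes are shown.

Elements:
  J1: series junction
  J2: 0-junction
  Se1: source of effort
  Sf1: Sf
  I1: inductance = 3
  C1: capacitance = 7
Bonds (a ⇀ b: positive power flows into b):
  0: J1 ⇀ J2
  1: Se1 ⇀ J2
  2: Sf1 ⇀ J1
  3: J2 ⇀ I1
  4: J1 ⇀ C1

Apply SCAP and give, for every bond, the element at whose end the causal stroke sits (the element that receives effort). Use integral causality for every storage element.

bond 1 stroke→J2  (Se1 fixes effort; stroke away)
bond 2 stroke→Sf1  (Sf1 fixes flow; stroke at Sf1)
bond 0 stroke→J1  (common-f at J1 fixed by 2)
bond 4 stroke→J1  (common-f at J1 fixed by 2)
bond 3 stroke→I1  (common-e at J2 fixed by 1)

b0 stroke→J1
b1 stroke→J2
b2 stroke→Sf1
b3 stroke→I1
b4 stroke→J1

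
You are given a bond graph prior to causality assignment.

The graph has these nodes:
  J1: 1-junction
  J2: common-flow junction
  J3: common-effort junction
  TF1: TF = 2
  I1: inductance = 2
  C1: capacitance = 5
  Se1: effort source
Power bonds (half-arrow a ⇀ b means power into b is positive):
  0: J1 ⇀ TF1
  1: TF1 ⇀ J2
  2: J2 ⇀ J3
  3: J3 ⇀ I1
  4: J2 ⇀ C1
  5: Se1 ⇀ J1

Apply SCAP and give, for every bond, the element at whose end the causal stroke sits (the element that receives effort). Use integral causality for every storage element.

#0 stroke→TF1
#1 stroke→J2
#2 stroke→J3
#3 stroke→I1
#4 stroke→J2
#5 stroke→J1

β5 stroke→J1  (Se1 (Se) sets effort on bond)
β0 stroke→TF1  (closing 1-jn rule on J1)
β1 stroke→J2  (TF1: transformer flips bond 0)
β3 stroke→I1  (I1 integral (f out))
β2 stroke→J3  (only one effort-in slot at J3)
β4 stroke→J2  (1-jn J2 has f-setter on 2)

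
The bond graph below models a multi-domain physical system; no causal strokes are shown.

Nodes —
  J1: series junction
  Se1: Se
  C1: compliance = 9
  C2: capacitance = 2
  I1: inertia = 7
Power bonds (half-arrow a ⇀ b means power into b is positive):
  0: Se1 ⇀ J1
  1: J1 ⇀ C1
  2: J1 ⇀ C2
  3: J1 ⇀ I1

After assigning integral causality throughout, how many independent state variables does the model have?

3  (C1, C2, I1 all integral)

#0 |J1  (Se1 (Se) sets effort on bond)
#1 |J1  (C1 outputs effort q/C1)
#2 |J1  (C2 integral (e out))
#3 |I1  (only one flow-in slot at J1)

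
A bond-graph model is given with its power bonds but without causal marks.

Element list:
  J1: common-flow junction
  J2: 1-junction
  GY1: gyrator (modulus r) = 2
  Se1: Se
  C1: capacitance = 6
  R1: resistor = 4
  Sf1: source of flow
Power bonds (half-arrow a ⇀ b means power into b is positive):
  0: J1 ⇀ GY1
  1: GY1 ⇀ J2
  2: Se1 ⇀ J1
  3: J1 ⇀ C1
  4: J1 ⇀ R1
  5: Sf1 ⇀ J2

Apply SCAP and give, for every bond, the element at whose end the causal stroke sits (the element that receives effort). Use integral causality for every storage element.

b2 |J1  (Se1 fixes effort; stroke away)
b5 |Sf1  (Sf1: flow source, stroke at near end)
b1 |J2  (common-f at J2 fixed by 5)
b0 |J1  (GY1: gyrator matches bond 1)
b3 |J1  (C1 integral (e out))
b4 |R1  (closing 1-jn rule on J1)

b0 stroke at J1
b1 stroke at J2
b2 stroke at J1
b3 stroke at J1
b4 stroke at R1
b5 stroke at Sf1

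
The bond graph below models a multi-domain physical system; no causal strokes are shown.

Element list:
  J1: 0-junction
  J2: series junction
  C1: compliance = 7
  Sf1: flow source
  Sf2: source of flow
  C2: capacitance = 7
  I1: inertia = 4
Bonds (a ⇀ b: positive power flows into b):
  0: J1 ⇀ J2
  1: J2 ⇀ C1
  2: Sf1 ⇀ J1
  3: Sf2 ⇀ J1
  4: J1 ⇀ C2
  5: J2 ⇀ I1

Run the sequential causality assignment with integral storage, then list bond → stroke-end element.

bond 2 stroke→Sf1  (Sf1: flow source, stroke at near end)
bond 3 stroke→Sf2  (source Sf2 imposes f)
bond 1 stroke→J2  (C1 integral (e out))
bond 4 stroke→J1  (C2 integral (e out))
bond 0 stroke→J2  (0-jn J1 has e-setter on 4)
bond 5 stroke→I1  (J2 needs exactly one f-in)

bond 0 stroke→J2
bond 1 stroke→J2
bond 2 stroke→Sf1
bond 3 stroke→Sf2
bond 4 stroke→J1
bond 5 stroke→I1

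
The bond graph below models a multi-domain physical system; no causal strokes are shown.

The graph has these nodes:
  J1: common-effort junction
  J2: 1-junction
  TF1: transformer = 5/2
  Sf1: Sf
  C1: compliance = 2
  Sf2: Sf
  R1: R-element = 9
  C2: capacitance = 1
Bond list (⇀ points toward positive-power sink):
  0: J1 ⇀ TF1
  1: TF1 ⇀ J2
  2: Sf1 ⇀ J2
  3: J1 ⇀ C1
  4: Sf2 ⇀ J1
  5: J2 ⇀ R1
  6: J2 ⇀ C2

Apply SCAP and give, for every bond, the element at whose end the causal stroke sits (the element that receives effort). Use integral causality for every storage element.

b0 →TF1
b1 →J2
b2 →Sf1
b3 →J1
b4 →Sf2
b5 →J2
b6 →J2

β2 |Sf1  (Sf1: flow source, stroke at near end)
β4 |Sf2  (source Sf2 imposes f)
β1 |J2  (J2: bond 2 brought flow, rest push out)
β5 |J2  (J2: bond 2 brought flow, rest push out)
β6 |J2  (J2 flow already set via bond 2)
β0 |TF1  (TF TF1: opposite of bond 1)
β3 |J1  (only one effort-in slot at J1)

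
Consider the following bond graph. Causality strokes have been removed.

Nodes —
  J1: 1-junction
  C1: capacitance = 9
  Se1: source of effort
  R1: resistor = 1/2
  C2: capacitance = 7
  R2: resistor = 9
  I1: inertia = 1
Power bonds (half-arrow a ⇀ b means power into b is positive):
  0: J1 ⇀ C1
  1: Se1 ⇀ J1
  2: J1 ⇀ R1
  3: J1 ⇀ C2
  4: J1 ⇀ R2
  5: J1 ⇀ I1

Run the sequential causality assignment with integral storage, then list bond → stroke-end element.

#0 |J1
#1 |J1
#2 |J1
#3 |J1
#4 |J1
#5 |I1

#1 |J1  (Se1 (Se) sets effort on bond)
#0 |J1  (C1 integral (e out))
#3 |J1  (C2: C, integral causality)
#5 |I1  (I1 integral (f out))
#2 |J1  (common-f at J1 fixed by 5)
#4 |J1  (common-f at J1 fixed by 5)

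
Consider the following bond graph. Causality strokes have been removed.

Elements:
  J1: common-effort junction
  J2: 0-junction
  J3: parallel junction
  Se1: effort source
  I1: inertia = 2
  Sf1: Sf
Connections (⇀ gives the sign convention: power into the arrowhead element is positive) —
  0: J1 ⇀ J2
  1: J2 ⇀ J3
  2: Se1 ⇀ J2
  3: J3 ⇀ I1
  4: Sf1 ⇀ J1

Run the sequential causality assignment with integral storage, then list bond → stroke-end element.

β0 stroke→J1
β1 stroke→J3
β2 stroke→J2
β3 stroke→I1
β4 stroke→Sf1

#2 stroke at J2  (Se1: effort source, stroke at far end)
#4 stroke at Sf1  (Sf1 (Sf) sets flow on bond)
#0 stroke at J1  (only one effort-in slot at J1)
#1 stroke at J3  (0-jn J2 has e-setter on 2)
#3 stroke at I1  (J3: bond 1 brought effort, rest push out)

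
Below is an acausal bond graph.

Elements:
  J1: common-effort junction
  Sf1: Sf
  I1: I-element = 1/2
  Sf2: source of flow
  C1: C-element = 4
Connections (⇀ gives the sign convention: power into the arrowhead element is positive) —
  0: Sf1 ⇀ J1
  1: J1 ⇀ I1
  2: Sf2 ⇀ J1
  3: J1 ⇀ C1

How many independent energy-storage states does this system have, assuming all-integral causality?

2  (C1, I1 all integral)

b0 |Sf1  (Sf1 (Sf) sets flow on bond)
b2 |Sf2  (source Sf2 imposes f)
b1 |I1  (I1 integral (f out))
b3 |J1  (only one effort-in slot at J1)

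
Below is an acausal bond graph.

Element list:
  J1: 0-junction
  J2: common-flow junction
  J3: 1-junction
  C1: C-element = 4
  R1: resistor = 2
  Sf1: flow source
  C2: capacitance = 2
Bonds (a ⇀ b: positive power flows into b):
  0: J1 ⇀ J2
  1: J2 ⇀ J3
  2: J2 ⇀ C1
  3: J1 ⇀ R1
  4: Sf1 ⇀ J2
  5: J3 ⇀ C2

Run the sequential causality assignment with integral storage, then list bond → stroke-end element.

#4 |Sf1  (source Sf1 imposes f)
#0 |J2  (J2: bond 4 brought flow, rest push out)
#1 |J2  (J2 flow already set via bond 4)
#2 |J2  (J2 flow already set via bond 4)
#5 |J3  (J3: bond 1 brought flow, rest push out)
#3 |J1  (closing 0-jn rule on J1)

bond 0 |J2
bond 1 |J2
bond 2 |J2
bond 3 |J1
bond 4 |Sf1
bond 5 |J3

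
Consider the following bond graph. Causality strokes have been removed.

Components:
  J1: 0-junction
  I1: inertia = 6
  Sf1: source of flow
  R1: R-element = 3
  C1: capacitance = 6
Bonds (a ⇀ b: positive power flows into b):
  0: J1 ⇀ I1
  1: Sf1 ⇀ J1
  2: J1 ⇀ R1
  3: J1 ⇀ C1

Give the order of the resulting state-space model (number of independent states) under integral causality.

b1 |Sf1  (source Sf1 imposes f)
b0 |I1  (prefer integral on I1)
b3 |J1  (C1 integral (e out))
b2 |R1  (0-jn J1 has e-setter on 3)

2  (C1, I1 all integral)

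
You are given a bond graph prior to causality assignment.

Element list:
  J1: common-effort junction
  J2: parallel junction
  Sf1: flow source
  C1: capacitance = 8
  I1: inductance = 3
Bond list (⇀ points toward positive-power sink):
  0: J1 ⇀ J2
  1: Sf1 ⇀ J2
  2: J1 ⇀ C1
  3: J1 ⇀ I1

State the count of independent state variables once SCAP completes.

2  (C1, I1 all integral)

bond 1 →Sf1  (source Sf1 imposes f)
bond 0 →J2  (J2: last free bond brings effort in)
bond 2 →J1  (prefer integral on C1)
bond 3 →I1  (J1 effort already set via bond 2)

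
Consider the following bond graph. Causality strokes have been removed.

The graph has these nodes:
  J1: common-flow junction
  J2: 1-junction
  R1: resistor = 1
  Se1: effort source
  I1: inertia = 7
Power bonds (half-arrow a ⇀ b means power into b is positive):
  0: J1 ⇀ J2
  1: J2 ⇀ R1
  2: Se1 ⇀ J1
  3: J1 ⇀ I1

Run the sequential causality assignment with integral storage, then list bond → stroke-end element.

bond 2 |J1  (Se1 (Se) sets effort on bond)
bond 3 |I1  (I1 outputs flow p/I1)
bond 0 |J1  (1-jn J1 has f-setter on 3)
bond 1 |J2  (common-f at J2 fixed by 0)

b0 stroke→J1
b1 stroke→J2
b2 stroke→J1
b3 stroke→I1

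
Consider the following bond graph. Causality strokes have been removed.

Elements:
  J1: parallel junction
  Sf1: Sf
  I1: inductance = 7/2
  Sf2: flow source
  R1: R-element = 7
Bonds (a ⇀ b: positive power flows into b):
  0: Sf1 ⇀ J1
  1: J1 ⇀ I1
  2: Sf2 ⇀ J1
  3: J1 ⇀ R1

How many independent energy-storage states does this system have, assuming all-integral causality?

bond 0 stroke→Sf1  (Sf1: flow source, stroke at near end)
bond 2 stroke→Sf2  (Sf2: flow source, stroke at near end)
bond 1 stroke→I1  (I1: I, integral causality)
bond 3 stroke→J1  (J1: last free bond brings effort in)

1  (I1 all integral)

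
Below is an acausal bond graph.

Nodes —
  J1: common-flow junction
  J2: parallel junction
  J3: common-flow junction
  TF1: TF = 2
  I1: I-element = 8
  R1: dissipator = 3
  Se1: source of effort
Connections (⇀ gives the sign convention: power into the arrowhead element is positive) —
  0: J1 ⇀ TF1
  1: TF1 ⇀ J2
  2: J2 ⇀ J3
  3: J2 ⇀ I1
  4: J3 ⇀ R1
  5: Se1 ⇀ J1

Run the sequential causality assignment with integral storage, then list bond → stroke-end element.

b5 stroke at J1  (Se1 (Se) sets effort on bond)
b0 stroke at TF1  (only one flow-in slot at J1)
b1 stroke at J2  (through TF1, causality passes straight; one stroke at TF1)
b2 stroke at J3  (0-jn J2 has e-setter on 1)
b3 stroke at I1  (J2 effort already set via bond 1)
b4 stroke at R1  (J3: last free bond brings flow in)

#0 →TF1
#1 →J2
#2 →J3
#3 →I1
#4 →R1
#5 →J1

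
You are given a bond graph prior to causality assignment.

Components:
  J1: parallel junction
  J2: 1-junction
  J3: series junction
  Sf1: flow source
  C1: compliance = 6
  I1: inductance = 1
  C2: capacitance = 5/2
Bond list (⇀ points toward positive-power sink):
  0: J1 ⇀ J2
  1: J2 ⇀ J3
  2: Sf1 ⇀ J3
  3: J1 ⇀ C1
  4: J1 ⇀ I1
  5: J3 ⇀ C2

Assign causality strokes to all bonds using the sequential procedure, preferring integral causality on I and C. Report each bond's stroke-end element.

b2 →Sf1  (Sf1 fixes flow; stroke at Sf1)
b1 →J3  (1-jn J3 has f-setter on 2)
b5 →J3  (J3: bond 2 brought flow, rest push out)
b0 →J2  (J2 flow already set via bond 1)
b3 →J1  (C1: C, integral causality)
b4 →I1  (common-e at J1 fixed by 3)

b0 stroke at J2
b1 stroke at J3
b2 stroke at Sf1
b3 stroke at J1
b4 stroke at I1
b5 stroke at J3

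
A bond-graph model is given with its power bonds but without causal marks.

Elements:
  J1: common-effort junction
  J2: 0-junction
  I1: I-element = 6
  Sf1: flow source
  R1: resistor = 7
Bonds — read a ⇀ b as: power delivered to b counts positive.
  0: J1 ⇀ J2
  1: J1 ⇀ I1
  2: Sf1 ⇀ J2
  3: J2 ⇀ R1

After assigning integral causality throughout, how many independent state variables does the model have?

1  (I1 all integral)

bond 2 stroke→Sf1  (Sf1 fixes flow; stroke at Sf1)
bond 1 stroke→I1  (I1 outputs flow p/I1)
bond 0 stroke→J1  (only one effort-in slot at J1)
bond 3 stroke→J2  (J2: last free bond brings effort in)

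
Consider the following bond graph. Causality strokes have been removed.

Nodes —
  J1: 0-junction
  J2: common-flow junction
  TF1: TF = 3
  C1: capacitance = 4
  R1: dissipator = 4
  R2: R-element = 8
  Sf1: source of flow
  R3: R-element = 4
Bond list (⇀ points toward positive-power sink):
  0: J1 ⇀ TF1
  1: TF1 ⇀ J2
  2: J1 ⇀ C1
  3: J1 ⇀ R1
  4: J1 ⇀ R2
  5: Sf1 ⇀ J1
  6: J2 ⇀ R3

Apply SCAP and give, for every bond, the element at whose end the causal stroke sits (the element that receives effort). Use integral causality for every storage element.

b0 →TF1
b1 →J2
b2 →J1
b3 →R1
b4 →R2
b5 →Sf1
b6 →R3

b5 |Sf1  (Sf1 (Sf) sets flow on bond)
b2 |J1  (C1 integral (e out))
b0 |TF1  (0-jn J1 has e-setter on 2)
b3 |R1  (0-jn J1 has e-setter on 2)
b4 |R2  (common-e at J1 fixed by 2)
b1 |J2  (through TF1, causality passes straight; one stroke at TF1)
b6 |R3  (J2 needs exactly one f-in)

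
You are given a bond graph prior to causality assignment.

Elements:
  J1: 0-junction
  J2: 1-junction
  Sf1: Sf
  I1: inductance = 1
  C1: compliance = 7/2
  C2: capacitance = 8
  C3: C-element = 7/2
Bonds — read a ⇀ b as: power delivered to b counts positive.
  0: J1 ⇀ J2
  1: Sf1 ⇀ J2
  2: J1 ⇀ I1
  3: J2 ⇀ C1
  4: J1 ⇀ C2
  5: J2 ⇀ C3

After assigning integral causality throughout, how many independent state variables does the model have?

4  (C1, C2, C3, I1 all integral)

b1 |Sf1  (Sf1: flow source, stroke at near end)
b0 |J2  (J2 flow already set via bond 1)
b3 |J2  (J2 flow already set via bond 1)
b5 |J2  (J2: bond 1 brought flow, rest push out)
b2 |I1  (I1 outputs flow p/I1)
b4 |J1  (closing 0-jn rule on J1)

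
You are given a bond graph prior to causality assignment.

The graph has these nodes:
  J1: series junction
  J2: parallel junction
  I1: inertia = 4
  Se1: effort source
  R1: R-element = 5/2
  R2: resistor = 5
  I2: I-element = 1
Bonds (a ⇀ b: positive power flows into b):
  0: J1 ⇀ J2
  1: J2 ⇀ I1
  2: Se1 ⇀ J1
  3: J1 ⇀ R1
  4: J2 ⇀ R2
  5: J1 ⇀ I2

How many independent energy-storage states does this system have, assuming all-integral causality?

#2 stroke→J1  (source Se1 imposes e)
#1 stroke→I1  (I1 outputs flow p/I1)
#5 stroke→I2  (I2 outputs flow p/I2)
#0 stroke→J1  (J1 flow already set via bond 5)
#3 stroke→J1  (1-jn J1 has f-setter on 5)
#4 stroke→J2  (only one effort-in slot at J2)

2  (I1, I2 all integral)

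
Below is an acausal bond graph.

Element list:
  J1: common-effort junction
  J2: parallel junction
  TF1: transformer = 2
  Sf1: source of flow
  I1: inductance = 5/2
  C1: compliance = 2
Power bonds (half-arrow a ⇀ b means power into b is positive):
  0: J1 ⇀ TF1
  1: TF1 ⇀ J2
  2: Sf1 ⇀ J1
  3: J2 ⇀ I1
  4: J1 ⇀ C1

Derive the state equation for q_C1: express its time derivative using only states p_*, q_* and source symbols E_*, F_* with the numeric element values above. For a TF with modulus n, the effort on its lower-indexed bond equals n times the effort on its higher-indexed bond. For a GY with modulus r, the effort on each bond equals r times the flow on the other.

#2 |Sf1  (source Sf1 imposes f)
#3 |I1  (I1 outputs flow p/I1)
#1 |J2  (closing 0-jn rule on J2)
#0 |TF1  (through TF1, causality passes straight; one stroke at TF1)
#4 |J1  (closing 0-jn rule on J1)

dq_C1/dt = F_Sf1 - p_I1/5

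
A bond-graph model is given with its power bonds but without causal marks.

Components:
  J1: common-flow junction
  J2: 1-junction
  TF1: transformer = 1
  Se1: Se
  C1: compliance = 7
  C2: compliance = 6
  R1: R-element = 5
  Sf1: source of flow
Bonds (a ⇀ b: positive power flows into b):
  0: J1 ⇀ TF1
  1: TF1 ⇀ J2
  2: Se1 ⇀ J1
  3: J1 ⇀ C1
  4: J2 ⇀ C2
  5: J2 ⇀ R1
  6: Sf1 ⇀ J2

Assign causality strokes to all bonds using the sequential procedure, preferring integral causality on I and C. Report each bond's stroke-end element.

β2 |J1  (Se1 (Se) sets effort on bond)
β6 |Sf1  (Sf1: flow source, stroke at near end)
β1 |J2  (J2 flow already set via bond 6)
β4 |J2  (1-jn J2 has f-setter on 6)
β5 |J2  (J2 flow already set via bond 6)
β0 |TF1  (TF1 one-in-one-out from 1)
β3 |J1  (J1: bond 0 brought flow, rest push out)

bond 0 |TF1
bond 1 |J2
bond 2 |J1
bond 3 |J1
bond 4 |J2
bond 5 |J2
bond 6 |Sf1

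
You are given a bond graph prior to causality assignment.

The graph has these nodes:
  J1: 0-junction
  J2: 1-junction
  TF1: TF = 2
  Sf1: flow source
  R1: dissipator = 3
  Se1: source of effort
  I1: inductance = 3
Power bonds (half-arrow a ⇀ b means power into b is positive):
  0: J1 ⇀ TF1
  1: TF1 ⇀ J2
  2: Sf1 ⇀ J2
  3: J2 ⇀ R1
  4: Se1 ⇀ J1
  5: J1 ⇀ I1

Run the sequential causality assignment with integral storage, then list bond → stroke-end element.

#0 stroke at TF1
#1 stroke at J2
#2 stroke at Sf1
#3 stroke at J2
#4 stroke at J1
#5 stroke at I1

b2 stroke→Sf1  (Sf1: flow source, stroke at near end)
b4 stroke→J1  (Se1 (Se) sets effort on bond)
b0 stroke→TF1  (common-e at J1 fixed by 4)
b5 stroke→I1  (0-jn J1 has e-setter on 4)
b1 stroke→J2  (J2 flow already set via bond 2)
b3 stroke→J2  (common-f at J2 fixed by 2)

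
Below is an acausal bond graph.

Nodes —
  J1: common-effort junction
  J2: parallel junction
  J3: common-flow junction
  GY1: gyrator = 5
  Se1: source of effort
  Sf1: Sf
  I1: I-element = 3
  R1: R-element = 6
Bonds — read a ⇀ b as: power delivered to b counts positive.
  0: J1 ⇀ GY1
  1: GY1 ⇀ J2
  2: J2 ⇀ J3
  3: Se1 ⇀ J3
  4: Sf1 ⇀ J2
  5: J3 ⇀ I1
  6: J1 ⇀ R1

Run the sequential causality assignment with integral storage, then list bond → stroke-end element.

#3 |J3  (Se1: effort source, stroke at far end)
#4 |Sf1  (Sf1: flow source, stroke at near end)
#5 |I1  (prefer integral on I1)
#2 |J3  (J3: bond 5 brought flow, rest push out)
#1 |J2  (closing 0-jn rule on J2)
#0 |J1  (GY GY1: same side as bond 1)
#6 |R1  (0-jn J1 has e-setter on 0)

#0 →J1
#1 →J2
#2 →J3
#3 →J3
#4 →Sf1
#5 →I1
#6 →R1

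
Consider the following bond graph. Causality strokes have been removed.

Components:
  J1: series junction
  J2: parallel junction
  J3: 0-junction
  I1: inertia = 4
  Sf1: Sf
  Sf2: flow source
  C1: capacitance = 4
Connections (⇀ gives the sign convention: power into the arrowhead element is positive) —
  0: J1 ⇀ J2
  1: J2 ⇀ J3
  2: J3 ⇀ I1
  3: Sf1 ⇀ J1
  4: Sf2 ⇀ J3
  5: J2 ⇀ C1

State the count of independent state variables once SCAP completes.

2  (C1, I1 all integral)

bond 3 stroke→Sf1  (Sf1 (Sf) sets flow on bond)
bond 4 stroke→Sf2  (Sf2 fixes flow; stroke at Sf2)
bond 0 stroke→J1  (common-f at J1 fixed by 3)
bond 2 stroke→I1  (I1 integral (f out))
bond 1 stroke→J3  (closing 0-jn rule on J3)
bond 5 stroke→J2  (closing 0-jn rule on J2)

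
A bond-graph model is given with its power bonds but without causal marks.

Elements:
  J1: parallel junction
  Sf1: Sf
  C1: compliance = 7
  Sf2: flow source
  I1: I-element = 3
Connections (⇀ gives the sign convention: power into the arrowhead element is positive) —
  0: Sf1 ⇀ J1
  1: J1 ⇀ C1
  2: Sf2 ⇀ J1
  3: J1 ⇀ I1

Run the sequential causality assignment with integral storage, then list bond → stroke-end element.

b0 stroke→Sf1
b1 stroke→J1
b2 stroke→Sf2
b3 stroke→I1

bond 0 stroke→Sf1  (Sf1 fixes flow; stroke at Sf1)
bond 2 stroke→Sf2  (source Sf2 imposes f)
bond 1 stroke→J1  (C1: C, integral causality)
bond 3 stroke→I1  (common-e at J1 fixed by 1)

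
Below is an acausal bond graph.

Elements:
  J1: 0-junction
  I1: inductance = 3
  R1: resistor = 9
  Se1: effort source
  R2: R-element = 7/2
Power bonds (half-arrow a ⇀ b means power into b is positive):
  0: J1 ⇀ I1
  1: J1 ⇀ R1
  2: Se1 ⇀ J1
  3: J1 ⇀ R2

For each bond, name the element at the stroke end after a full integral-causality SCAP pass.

bond 2 stroke→J1  (Se1: effort source, stroke at far end)
bond 0 stroke→I1  (J1: bond 2 brought effort, rest push out)
bond 1 stroke→R1  (0-jn J1 has e-setter on 2)
bond 3 stroke→R2  (common-e at J1 fixed by 2)

bond 0 stroke at I1
bond 1 stroke at R1
bond 2 stroke at J1
bond 3 stroke at R2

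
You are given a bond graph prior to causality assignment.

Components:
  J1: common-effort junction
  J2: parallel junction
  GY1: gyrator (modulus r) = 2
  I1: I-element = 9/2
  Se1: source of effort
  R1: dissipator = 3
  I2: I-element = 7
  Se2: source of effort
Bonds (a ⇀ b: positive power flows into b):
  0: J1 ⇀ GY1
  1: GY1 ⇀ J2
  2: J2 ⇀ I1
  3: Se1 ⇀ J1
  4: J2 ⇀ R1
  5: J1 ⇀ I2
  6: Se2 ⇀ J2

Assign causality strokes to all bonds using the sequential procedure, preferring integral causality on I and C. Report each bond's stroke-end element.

β0 stroke→GY1
β1 stroke→GY1
β2 stroke→I1
β3 stroke→J1
β4 stroke→R1
β5 stroke→I2
β6 stroke→J2

b3 |J1  (Se1: effort source, stroke at far end)
b6 |J2  (source Se2 imposes e)
b0 |GY1  (0-jn J1 has e-setter on 3)
b5 |I2  (0-jn J1 has e-setter on 3)
b1 |GY1  (0-jn J2 has e-setter on 6)
b2 |I1  (J2 effort already set via bond 6)
b4 |R1  (J2: bond 6 brought effort, rest push out)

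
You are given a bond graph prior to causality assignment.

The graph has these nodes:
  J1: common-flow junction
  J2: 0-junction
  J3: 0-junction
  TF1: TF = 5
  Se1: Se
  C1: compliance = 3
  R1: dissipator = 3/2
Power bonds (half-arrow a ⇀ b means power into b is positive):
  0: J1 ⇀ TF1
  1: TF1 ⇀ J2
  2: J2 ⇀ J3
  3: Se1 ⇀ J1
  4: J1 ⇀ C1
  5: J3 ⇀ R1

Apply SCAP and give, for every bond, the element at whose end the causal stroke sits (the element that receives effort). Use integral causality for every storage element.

b3 |J1  (Se1 (Se) sets effort on bond)
b4 |J1  (C1: C, integral causality)
b0 |TF1  (J1: last free bond brings flow in)
b1 |J2  (TF1 one-in-one-out from 0)
b2 |J3  (J2 effort already set via bond 1)
b5 |R1  (J3: bond 2 brought effort, rest push out)

bond 0 |TF1
bond 1 |J2
bond 2 |J3
bond 3 |J1
bond 4 |J1
bond 5 |R1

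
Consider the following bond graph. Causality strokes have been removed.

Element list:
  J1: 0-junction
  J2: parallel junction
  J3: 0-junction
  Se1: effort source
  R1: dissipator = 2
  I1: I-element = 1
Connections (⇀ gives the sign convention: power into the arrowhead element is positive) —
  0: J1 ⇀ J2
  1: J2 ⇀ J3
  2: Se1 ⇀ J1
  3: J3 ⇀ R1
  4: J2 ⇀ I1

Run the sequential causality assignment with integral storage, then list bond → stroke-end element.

β2 |J1  (Se1 fixes effort; stroke away)
β0 |J2  (J1 effort already set via bond 2)
β1 |J3  (common-e at J2 fixed by 0)
β4 |I1  (J2: bond 0 brought effort, rest push out)
β3 |R1  (common-e at J3 fixed by 1)

β0 stroke→J2
β1 stroke→J3
β2 stroke→J1
β3 stroke→R1
β4 stroke→I1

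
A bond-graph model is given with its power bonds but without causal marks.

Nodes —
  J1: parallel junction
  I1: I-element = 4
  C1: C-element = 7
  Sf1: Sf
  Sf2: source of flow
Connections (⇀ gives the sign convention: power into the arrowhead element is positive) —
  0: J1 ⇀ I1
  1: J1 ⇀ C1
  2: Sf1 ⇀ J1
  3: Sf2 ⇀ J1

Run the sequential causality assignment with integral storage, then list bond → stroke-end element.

β0 stroke at I1
β1 stroke at J1
β2 stroke at Sf1
β3 stroke at Sf2

#2 →Sf1  (Sf1 fixes flow; stroke at Sf1)
#3 →Sf2  (source Sf2 imposes f)
#0 →I1  (I1: I, integral causality)
#1 →J1  (J1: last free bond brings effort in)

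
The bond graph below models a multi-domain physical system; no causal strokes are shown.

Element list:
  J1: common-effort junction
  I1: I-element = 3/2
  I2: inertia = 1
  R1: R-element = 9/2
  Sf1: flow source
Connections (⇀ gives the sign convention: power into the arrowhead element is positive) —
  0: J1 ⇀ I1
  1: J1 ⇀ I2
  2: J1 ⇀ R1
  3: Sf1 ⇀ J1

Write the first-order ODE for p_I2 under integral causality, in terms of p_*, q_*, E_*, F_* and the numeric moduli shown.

β3 →Sf1  (Sf1 fixes flow; stroke at Sf1)
β0 →I1  (I1: I, integral causality)
β1 →I2  (I2 integral (f out))
β2 →J1  (J1 needs exactly one e-in)

dp_I2/dt = 9*F_Sf1/2 - 3*p_I1 - 9*p_I2/2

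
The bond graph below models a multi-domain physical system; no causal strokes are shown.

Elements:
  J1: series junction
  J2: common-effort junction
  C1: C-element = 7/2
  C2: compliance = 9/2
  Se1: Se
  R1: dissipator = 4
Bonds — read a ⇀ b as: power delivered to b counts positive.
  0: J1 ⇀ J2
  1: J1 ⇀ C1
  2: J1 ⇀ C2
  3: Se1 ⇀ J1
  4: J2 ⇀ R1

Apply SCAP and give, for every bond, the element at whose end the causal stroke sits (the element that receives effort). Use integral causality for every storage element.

b0 |J2
b1 |J1
b2 |J1
b3 |J1
b4 |R1

b3 stroke at J1  (Se1 (Se) sets effort on bond)
b1 stroke at J1  (C1: C, integral causality)
b2 stroke at J1  (prefer integral on C2)
b0 stroke at J2  (only one flow-in slot at J1)
b4 stroke at R1  (J2: bond 0 brought effort, rest push out)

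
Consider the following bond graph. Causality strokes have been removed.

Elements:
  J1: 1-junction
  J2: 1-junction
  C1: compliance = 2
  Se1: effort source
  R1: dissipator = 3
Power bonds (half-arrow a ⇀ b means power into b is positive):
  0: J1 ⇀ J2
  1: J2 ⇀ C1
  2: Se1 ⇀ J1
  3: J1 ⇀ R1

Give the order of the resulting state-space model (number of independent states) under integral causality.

β2 stroke→J1  (Se1 (Se) sets effort on bond)
β1 stroke→J2  (C1: C, integral causality)
β0 stroke→J1  (closing 1-jn rule on J2)
β3 stroke→R1  (closing 1-jn rule on J1)

1  (C1 all integral)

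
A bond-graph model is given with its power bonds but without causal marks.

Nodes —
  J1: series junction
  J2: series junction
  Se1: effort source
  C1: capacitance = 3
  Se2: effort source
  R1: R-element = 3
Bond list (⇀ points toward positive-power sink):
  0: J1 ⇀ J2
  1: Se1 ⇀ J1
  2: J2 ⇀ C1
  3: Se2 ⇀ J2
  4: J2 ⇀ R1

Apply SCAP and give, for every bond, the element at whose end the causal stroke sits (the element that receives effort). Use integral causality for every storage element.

#0 →J2
#1 →J1
#2 →J2
#3 →J2
#4 →R1

β1 stroke at J1  (source Se1 imposes e)
β3 stroke at J2  (Se2 fixes effort; stroke away)
β0 stroke at J2  (only one flow-in slot at J1)
β2 stroke at J2  (C1 integral (e out))
β4 stroke at R1  (only one flow-in slot at J2)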